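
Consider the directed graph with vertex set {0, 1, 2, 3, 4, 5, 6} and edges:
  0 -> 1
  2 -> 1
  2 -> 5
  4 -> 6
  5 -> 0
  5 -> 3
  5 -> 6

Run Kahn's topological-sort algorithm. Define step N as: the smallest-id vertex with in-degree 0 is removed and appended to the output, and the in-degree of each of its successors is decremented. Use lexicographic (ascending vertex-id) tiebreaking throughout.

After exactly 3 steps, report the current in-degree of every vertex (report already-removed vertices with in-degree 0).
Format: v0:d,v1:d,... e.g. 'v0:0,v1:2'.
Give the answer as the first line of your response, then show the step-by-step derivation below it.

v0:0,v1:1,v2:0,v3:0,v4:0,v5:0,v6:0

step 1: output 2; order=[2]; indeg=(1,1,0,1,0,0,2)
step 2: output 4; order=[2,4]; indeg=(1,1,0,1,0,0,1)
step 3: output 5; order=[2,4,5]; indeg=(0,1,0,0,0,0,0)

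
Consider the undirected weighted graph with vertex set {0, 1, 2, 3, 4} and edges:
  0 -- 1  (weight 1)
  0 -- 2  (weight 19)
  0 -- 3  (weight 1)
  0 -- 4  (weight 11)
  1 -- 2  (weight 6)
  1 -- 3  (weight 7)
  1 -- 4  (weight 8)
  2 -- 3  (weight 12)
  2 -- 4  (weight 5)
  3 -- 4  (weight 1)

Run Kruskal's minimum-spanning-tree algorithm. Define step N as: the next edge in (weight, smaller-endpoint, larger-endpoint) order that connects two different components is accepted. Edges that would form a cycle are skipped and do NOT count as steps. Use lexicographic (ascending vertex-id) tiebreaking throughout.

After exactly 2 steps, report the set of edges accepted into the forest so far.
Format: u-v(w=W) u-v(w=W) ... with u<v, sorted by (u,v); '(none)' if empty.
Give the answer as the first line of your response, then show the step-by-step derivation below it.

0-1(w=1) 0-3(w=1)

step 1: add edge 0-1 (w=1); MST = {0-1(w=1)}
step 2: add edge 0-3 (w=1); MST = {0-1(w=1) 0-3(w=1)}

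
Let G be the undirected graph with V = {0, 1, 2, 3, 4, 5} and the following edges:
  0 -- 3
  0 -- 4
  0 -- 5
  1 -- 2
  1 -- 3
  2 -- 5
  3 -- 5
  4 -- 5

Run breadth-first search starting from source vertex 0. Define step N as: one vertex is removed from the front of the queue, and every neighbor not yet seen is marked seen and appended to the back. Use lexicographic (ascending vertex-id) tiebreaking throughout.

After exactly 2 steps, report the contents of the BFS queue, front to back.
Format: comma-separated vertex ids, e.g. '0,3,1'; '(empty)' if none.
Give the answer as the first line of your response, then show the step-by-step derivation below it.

4,5,1

step 1: dequeue 0; queue=[3,4,5]; order=0
step 2: dequeue 3; queue=[4,5,1]; order=0,3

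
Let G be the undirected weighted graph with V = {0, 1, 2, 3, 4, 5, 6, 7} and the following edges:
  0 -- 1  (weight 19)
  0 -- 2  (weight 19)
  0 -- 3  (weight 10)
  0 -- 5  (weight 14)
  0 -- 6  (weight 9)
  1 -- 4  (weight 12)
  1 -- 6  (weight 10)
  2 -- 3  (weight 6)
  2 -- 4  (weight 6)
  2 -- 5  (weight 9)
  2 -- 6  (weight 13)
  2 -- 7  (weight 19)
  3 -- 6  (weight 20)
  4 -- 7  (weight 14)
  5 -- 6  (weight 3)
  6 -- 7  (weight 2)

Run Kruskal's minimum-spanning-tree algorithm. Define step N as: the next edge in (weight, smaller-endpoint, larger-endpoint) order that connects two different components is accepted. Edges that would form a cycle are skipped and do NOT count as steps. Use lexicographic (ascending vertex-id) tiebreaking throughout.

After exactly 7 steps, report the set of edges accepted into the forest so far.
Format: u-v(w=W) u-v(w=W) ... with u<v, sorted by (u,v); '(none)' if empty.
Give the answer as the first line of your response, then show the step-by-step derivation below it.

0-6(w=9) 1-6(w=10) 2-3(w=6) 2-4(w=6) 2-5(w=9) 5-6(w=3) 6-7(w=2)

step 1: add edge 6-7 (w=2); MST = {6-7(w=2)}
step 2: add edge 5-6 (w=3); MST = {5-6(w=3) 6-7(w=2)}
step 3: add edge 2-3 (w=6); MST = {2-3(w=6) 5-6(w=3) 6-7(w=2)}
step 4: add edge 2-4 (w=6); MST = {2-3(w=6) 2-4(w=6) 5-6(w=3) 6-7(w=2)}
step 5: add edge 0-6 (w=9); MST = {0-6(w=9) 2-3(w=6) 2-4(w=6) 5-6(w=3) 6-7(w=2)}
step 6: add edge 2-5 (w=9); MST = {0-6(w=9) 2-3(w=6) 2-4(w=6) 2-5(w=9) 5-6(w=3) 6-7(w=2)}
step 7: add edge 1-6 (w=10); MST = {0-6(w=9) 1-6(w=10) 2-3(w=6) 2-4(w=6) 2-5(w=9) 5-6(w=3) 6-7(w=2)}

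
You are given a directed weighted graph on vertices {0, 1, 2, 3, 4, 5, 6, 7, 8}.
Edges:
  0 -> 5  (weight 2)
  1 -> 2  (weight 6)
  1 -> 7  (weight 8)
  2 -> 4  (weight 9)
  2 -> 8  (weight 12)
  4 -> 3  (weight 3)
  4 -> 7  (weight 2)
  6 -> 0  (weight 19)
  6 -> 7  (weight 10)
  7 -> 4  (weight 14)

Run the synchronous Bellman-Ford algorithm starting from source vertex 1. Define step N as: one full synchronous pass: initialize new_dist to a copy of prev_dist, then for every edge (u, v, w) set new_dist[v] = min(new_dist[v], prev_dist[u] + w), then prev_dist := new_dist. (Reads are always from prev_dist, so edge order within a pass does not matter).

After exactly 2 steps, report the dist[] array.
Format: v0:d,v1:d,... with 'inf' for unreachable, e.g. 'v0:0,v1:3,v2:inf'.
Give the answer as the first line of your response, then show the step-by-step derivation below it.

v0:inf,v1:0,v2:6,v3:inf,v4:15,v5:inf,v6:inf,v7:8,v8:18

step 1: dist = v0:inf,v1:0,v2:6,v3:inf,v4:inf,v5:inf,v6:inf,v7:8,v8:inf
step 2: dist = v0:inf,v1:0,v2:6,v3:inf,v4:15,v5:inf,v6:inf,v7:8,v8:18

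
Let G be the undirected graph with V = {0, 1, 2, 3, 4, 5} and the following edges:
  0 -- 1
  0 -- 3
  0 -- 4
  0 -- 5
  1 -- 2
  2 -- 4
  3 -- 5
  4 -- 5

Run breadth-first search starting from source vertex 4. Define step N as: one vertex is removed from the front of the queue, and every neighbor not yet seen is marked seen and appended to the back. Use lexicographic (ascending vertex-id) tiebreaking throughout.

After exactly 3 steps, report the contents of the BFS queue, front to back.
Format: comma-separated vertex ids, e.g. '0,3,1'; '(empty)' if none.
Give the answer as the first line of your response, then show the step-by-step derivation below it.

5,1,3

step 1: dequeue 4; queue=[0,2,5]; order=4
step 2: dequeue 0; queue=[2,5,1,3]; order=4,0
step 3: dequeue 2; queue=[5,1,3]; order=4,0,2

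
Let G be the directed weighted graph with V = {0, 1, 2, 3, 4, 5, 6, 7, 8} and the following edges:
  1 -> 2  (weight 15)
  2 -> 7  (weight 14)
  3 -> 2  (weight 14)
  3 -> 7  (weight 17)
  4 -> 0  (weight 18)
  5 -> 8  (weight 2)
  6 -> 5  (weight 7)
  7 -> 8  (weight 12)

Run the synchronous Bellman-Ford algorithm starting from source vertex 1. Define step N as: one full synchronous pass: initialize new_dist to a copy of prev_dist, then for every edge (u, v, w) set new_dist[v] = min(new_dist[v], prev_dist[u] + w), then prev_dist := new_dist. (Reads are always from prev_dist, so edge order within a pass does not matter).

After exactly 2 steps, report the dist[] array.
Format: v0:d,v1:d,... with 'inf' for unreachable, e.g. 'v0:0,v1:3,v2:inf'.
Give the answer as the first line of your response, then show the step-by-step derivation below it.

v0:inf,v1:0,v2:15,v3:inf,v4:inf,v5:inf,v6:inf,v7:29,v8:inf

step 1: dist = v0:inf,v1:0,v2:15,v3:inf,v4:inf,v5:inf,v6:inf,v7:inf,v8:inf
step 2: dist = v0:inf,v1:0,v2:15,v3:inf,v4:inf,v5:inf,v6:inf,v7:29,v8:inf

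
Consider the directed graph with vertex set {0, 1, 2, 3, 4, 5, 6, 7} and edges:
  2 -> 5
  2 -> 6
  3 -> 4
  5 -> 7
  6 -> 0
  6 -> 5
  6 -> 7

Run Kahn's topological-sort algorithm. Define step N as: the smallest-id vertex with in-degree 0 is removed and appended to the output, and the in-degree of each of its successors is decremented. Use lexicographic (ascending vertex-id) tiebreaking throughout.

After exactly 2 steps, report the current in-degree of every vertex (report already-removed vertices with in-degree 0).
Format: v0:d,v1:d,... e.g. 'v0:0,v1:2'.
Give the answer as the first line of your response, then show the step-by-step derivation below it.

v0:1,v1:0,v2:0,v3:0,v4:1,v5:1,v6:0,v7:2

step 1: output 1; order=[1]; indeg=(1,0,0,0,1,2,1,2)
step 2: output 2; order=[1,2]; indeg=(1,0,0,0,1,1,0,2)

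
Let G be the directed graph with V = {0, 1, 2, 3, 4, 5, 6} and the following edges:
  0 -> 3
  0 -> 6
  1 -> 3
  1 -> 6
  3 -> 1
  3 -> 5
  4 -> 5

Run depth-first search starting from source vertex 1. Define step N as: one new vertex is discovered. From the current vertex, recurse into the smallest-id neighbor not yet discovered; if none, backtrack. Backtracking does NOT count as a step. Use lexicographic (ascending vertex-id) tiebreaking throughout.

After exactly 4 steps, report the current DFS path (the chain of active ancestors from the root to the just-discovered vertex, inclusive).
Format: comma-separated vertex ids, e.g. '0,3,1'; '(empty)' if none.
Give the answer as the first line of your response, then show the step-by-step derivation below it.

1,6

step 1: discover 1; path=1; order=1
step 2: discover 3; path=1>3; order=1,3
step 3: discover 5; path=1>3>5; order=1,3,5
step 4: discover 6; path=1>6; order=1,3,5,6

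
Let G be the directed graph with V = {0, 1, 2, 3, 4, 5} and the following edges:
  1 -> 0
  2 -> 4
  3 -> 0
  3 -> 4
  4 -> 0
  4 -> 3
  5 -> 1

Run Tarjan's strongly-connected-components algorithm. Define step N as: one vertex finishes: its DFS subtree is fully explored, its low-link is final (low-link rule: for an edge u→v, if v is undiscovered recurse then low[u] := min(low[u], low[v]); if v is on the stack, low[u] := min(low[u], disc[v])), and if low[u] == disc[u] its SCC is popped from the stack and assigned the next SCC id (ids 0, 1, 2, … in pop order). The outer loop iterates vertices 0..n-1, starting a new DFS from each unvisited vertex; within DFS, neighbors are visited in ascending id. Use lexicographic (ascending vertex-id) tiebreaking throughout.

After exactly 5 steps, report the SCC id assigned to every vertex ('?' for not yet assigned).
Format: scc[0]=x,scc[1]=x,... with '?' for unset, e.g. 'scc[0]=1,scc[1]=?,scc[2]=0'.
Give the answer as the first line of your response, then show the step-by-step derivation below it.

scc[0]=0,scc[1]=1,scc[2]=3,scc[3]=2,scc[4]=2,scc[5]=?

step 1: low=(low[0]=0,low[1]=?,low[2]=?,low[3]=?,low[4]=?,low[5]=?); scc=(scc[0]=0,scc[1]=?,scc[2]=?,scc[3]=?,scc[4]=?,scc[5]=?)
step 2: low=(low[0]=0,low[1]=1,low[2]=?,low[3]=?,low[4]=?,low[5]=?); scc=(scc[0]=0,scc[1]=1,scc[2]=?,scc[3]=?,scc[4]=?,scc[5]=?)
step 3: low=(low[0]=0,low[1]=1,low[2]=2,low[3]=3,low[4]=3,low[5]=?); scc=(scc[0]=0,scc[1]=1,scc[2]=?,scc[3]=?,scc[4]=?,scc[5]=?)
step 4: low=(low[0]=0,low[1]=1,low[2]=2,low[3]=3,low[4]=3,low[5]=?); scc=(scc[0]=0,scc[1]=1,scc[2]=?,scc[3]=2,scc[4]=2,scc[5]=?)
step 5: low=(low[0]=0,low[1]=1,low[2]=2,low[3]=3,low[4]=3,low[5]=?); scc=(scc[0]=0,scc[1]=1,scc[2]=3,scc[3]=2,scc[4]=2,scc[5]=?)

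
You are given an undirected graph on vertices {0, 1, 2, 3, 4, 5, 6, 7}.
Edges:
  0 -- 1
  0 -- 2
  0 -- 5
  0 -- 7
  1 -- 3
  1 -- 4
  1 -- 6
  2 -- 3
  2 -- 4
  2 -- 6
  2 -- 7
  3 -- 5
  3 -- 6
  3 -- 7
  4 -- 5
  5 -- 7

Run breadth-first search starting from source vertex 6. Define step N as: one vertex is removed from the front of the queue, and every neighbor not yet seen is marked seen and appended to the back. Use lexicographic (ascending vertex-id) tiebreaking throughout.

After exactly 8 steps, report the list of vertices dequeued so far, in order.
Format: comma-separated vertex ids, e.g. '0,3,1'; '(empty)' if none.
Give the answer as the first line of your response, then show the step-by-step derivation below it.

6,1,2,3,0,4,7,5

step 1: dequeue 6; queue=[1,2,3]; order=6
step 2: dequeue 1; queue=[2,3,0,4]; order=6,1
step 3: dequeue 2; queue=[3,0,4,7]; order=6,1,2
step 4: dequeue 3; queue=[0,4,7,5]; order=6,1,2,3
step 5: dequeue 0; queue=[4,7,5]; order=6,1,2,3,0
step 6: dequeue 4; queue=[7,5]; order=6,1,2,3,0,4
step 7: dequeue 7; queue=[5]; order=6,1,2,3,0,4,7
step 8: dequeue 5; queue=[(empty)]; order=6,1,2,3,0,4,7,5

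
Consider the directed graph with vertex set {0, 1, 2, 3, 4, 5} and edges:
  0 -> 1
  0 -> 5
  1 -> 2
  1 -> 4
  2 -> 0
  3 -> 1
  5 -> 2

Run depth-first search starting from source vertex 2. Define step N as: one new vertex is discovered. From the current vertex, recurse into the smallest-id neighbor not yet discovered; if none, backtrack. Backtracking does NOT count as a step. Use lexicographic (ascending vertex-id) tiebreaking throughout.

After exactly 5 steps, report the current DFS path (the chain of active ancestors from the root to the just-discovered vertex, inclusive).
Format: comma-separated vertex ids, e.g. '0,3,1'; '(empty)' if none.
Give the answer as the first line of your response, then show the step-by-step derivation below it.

2,0,5

step 1: discover 2; path=2; order=2
step 2: discover 0; path=2>0; order=2,0
step 3: discover 1; path=2>0>1; order=2,0,1
step 4: discover 4; path=2>0>1>4; order=2,0,1,4
step 5: discover 5; path=2>0>5; order=2,0,1,4,5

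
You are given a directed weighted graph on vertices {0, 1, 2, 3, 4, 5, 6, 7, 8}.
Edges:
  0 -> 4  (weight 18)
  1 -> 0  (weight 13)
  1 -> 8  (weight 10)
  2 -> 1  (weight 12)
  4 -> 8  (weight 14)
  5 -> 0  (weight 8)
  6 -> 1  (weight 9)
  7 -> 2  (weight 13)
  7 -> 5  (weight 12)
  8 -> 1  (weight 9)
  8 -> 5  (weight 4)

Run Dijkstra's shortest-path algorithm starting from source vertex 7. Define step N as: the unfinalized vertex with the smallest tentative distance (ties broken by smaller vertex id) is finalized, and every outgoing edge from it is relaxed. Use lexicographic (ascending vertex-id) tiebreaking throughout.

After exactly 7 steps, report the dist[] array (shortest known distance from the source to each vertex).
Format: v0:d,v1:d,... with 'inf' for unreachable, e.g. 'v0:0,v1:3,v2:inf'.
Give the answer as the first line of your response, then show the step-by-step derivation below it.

v0:20,v1:25,v2:13,v3:inf,v4:38,v5:12,v6:inf,v7:0,v8:35

step 1: dist = v0:inf,v1:inf,v2:13,v3:inf,v4:inf,v5:12,v6:inf,v7:0,v8:inf
step 2: dist = v0:20,v1:inf,v2:13,v3:inf,v4:inf,v5:12,v6:inf,v7:0,v8:inf
step 3: dist = v0:20,v1:25,v2:13,v3:inf,v4:inf,v5:12,v6:inf,v7:0,v8:inf
step 4: dist = v0:20,v1:25,v2:13,v3:inf,v4:38,v5:12,v6:inf,v7:0,v8:inf
step 5: dist = v0:20,v1:25,v2:13,v3:inf,v4:38,v5:12,v6:inf,v7:0,v8:35
step 6: dist = v0:20,v1:25,v2:13,v3:inf,v4:38,v5:12,v6:inf,v7:0,v8:35
step 7: dist = v0:20,v1:25,v2:13,v3:inf,v4:38,v5:12,v6:inf,v7:0,v8:35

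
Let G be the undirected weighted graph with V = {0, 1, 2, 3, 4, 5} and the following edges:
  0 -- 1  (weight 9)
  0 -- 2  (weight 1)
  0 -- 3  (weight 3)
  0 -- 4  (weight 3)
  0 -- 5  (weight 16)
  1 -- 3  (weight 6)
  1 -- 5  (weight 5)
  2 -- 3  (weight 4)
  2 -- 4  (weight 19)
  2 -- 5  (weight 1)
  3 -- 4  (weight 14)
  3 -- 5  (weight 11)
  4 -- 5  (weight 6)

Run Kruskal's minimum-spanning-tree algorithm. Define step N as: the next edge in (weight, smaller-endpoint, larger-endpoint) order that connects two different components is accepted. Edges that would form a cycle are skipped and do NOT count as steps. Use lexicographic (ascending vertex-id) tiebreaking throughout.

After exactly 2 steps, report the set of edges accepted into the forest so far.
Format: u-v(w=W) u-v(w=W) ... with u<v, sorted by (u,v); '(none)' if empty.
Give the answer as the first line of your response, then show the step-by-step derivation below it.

0-2(w=1) 2-5(w=1)

step 1: add edge 0-2 (w=1); MST = {0-2(w=1)}
step 2: add edge 2-5 (w=1); MST = {0-2(w=1) 2-5(w=1)}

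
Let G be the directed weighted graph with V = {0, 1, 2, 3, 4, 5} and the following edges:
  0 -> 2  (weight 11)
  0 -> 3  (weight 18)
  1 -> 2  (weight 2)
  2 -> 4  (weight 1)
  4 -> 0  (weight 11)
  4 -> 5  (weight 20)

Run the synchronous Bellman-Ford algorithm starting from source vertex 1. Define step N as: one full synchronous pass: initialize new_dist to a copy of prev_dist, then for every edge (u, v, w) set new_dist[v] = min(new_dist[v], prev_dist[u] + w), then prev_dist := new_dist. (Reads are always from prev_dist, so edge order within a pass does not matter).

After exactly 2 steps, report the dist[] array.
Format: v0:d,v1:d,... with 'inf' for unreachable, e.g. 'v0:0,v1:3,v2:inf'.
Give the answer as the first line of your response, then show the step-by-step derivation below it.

v0:inf,v1:0,v2:2,v3:inf,v4:3,v5:inf

step 1: dist = v0:inf,v1:0,v2:2,v3:inf,v4:inf,v5:inf
step 2: dist = v0:inf,v1:0,v2:2,v3:inf,v4:3,v5:inf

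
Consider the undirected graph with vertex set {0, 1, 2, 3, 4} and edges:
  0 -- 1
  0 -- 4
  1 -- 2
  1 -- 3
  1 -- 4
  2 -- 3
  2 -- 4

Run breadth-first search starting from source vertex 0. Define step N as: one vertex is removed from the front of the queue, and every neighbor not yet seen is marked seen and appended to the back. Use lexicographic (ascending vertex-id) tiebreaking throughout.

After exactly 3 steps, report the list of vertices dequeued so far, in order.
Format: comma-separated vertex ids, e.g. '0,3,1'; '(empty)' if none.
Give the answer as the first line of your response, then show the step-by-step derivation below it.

0,1,4

step 1: dequeue 0; queue=[1,4]; order=0
step 2: dequeue 1; queue=[4,2,3]; order=0,1
step 3: dequeue 4; queue=[2,3]; order=0,1,4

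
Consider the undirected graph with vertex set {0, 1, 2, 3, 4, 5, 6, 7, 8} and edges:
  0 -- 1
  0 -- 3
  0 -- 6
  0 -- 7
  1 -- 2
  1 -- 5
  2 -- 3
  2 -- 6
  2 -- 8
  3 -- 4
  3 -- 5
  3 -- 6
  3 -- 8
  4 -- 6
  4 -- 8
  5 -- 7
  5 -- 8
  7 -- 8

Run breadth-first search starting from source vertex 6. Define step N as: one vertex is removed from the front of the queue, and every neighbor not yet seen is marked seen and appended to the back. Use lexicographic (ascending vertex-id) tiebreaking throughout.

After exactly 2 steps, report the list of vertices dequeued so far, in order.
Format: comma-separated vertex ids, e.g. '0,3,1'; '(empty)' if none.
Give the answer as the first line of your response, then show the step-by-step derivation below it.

6,0

step 1: dequeue 6; queue=[0,2,3,4]; order=6
step 2: dequeue 0; queue=[2,3,4,1,7]; order=6,0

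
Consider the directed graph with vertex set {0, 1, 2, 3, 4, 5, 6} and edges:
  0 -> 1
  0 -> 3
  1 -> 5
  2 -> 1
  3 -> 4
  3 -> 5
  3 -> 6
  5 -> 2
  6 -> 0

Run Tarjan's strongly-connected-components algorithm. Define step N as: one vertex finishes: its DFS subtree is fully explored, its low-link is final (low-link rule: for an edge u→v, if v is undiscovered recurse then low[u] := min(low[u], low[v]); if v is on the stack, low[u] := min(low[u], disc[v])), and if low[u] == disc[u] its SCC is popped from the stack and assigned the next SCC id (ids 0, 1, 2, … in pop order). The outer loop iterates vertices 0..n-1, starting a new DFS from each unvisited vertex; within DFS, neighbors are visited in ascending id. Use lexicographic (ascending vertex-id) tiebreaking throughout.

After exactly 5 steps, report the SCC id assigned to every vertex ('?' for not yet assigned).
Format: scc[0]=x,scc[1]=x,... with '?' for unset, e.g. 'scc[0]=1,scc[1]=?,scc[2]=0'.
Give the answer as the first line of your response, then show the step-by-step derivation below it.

scc[0]=?,scc[1]=0,scc[2]=0,scc[3]=?,scc[4]=1,scc[5]=0,scc[6]=?

step 1: low=(low[0]=0,low[1]=1,low[2]=1,low[3]=?,low[4]=?,low[5]=2,low[6]=?); scc=(scc[0]=?,scc[1]=?,scc[2]=?,scc[3]=?,scc[4]=?,scc[5]=?,scc[6]=?)
step 2: low=(low[0]=0,low[1]=1,low[2]=1,low[3]=?,low[4]=?,low[5]=1,low[6]=?); scc=(scc[0]=?,scc[1]=?,scc[2]=?,scc[3]=?,scc[4]=?,scc[5]=?,scc[6]=?)
step 3: low=(low[0]=0,low[1]=1,low[2]=1,low[3]=?,low[4]=?,low[5]=1,low[6]=?); scc=(scc[0]=?,scc[1]=0,scc[2]=0,scc[3]=?,scc[4]=?,scc[5]=0,scc[6]=?)
step 4: low=(low[0]=0,low[1]=1,low[2]=1,low[3]=4,low[4]=5,low[5]=1,low[6]=?); scc=(scc[0]=?,scc[1]=0,scc[2]=0,scc[3]=?,scc[4]=1,scc[5]=0,scc[6]=?)
step 5: low=(low[0]=0,low[1]=1,low[2]=1,low[3]=4,low[4]=5,low[5]=1,low[6]=0); scc=(scc[0]=?,scc[1]=0,scc[2]=0,scc[3]=?,scc[4]=1,scc[5]=0,scc[6]=?)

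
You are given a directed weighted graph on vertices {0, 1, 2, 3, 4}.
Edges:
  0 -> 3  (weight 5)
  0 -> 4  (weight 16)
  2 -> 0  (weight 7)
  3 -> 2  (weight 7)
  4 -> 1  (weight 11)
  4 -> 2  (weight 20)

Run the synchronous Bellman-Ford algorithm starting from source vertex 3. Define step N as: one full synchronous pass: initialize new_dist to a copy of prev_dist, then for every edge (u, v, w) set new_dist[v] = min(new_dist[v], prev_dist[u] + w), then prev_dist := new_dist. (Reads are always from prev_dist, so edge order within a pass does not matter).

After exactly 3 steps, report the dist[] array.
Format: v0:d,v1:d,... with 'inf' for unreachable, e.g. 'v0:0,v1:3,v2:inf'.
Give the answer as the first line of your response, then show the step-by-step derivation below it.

v0:14,v1:inf,v2:7,v3:0,v4:30

step 1: dist = v0:inf,v1:inf,v2:7,v3:0,v4:inf
step 2: dist = v0:14,v1:inf,v2:7,v3:0,v4:inf
step 3: dist = v0:14,v1:inf,v2:7,v3:0,v4:30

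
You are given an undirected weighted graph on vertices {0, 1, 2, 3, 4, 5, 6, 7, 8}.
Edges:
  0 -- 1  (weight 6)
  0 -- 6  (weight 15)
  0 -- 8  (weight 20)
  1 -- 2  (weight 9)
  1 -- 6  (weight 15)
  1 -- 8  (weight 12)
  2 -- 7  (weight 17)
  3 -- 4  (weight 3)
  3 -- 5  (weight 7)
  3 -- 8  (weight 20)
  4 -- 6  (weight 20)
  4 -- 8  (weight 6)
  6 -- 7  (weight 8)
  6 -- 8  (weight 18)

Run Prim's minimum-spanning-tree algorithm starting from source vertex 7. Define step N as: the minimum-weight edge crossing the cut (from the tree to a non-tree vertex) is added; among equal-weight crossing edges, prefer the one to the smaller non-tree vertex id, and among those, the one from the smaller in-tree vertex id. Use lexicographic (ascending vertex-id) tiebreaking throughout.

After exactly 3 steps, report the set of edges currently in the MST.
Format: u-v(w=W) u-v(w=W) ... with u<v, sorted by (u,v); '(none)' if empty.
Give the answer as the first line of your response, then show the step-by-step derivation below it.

0-1(w=6) 0-6(w=15) 6-7(w=8)

step 1: add edge 6-7 (w=8); MST = {6-7(w=8)}
step 2: add edge 0-6 (w=15); MST = {0-6(w=15) 6-7(w=8)}
step 3: add edge 0-1 (w=6); MST = {0-1(w=6) 0-6(w=15) 6-7(w=8)}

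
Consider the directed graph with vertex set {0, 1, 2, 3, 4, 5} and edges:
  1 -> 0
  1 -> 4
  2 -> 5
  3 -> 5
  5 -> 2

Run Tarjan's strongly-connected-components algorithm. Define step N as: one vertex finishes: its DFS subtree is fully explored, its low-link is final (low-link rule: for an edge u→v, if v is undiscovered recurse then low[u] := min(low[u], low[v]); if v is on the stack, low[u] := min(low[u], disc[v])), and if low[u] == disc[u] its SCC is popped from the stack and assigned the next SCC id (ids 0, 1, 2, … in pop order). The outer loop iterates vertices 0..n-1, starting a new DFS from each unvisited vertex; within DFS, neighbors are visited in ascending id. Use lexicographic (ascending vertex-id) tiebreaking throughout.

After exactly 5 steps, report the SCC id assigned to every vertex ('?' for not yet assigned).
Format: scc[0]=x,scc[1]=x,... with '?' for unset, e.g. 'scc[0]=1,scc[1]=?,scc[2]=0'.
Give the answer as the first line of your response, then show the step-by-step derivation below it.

scc[0]=0,scc[1]=2,scc[2]=3,scc[3]=?,scc[4]=1,scc[5]=3

step 1: low=(low[0]=0,low[1]=?,low[2]=?,low[3]=?,low[4]=?,low[5]=?); scc=(scc[0]=0,scc[1]=?,scc[2]=?,scc[3]=?,scc[4]=?,scc[5]=?)
step 2: low=(low[0]=0,low[1]=1,low[2]=?,low[3]=?,low[4]=2,low[5]=?); scc=(scc[0]=0,scc[1]=?,scc[2]=?,scc[3]=?,scc[4]=1,scc[5]=?)
step 3: low=(low[0]=0,low[1]=1,low[2]=?,low[3]=?,low[4]=2,low[5]=?); scc=(scc[0]=0,scc[1]=2,scc[2]=?,scc[3]=?,scc[4]=1,scc[5]=?)
step 4: low=(low[0]=0,low[1]=1,low[2]=3,low[3]=?,low[4]=2,low[5]=3); scc=(scc[0]=0,scc[1]=2,scc[2]=?,scc[3]=?,scc[4]=1,scc[5]=?)
step 5: low=(low[0]=0,low[1]=1,low[2]=3,low[3]=?,low[4]=2,low[5]=3); scc=(scc[0]=0,scc[1]=2,scc[2]=3,scc[3]=?,scc[4]=1,scc[5]=3)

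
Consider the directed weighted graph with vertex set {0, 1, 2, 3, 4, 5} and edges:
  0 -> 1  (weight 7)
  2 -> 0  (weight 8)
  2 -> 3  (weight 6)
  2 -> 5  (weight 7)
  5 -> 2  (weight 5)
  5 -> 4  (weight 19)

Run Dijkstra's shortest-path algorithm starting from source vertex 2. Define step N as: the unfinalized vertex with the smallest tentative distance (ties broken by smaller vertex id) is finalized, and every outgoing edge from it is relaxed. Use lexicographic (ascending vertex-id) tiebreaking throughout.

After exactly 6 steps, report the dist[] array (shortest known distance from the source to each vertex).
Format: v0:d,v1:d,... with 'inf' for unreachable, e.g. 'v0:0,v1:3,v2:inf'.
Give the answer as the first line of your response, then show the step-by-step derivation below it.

v0:8,v1:15,v2:0,v3:6,v4:26,v5:7

step 1: dist = v0:8,v1:inf,v2:0,v3:6,v4:inf,v5:7
step 2: dist = v0:8,v1:inf,v2:0,v3:6,v4:inf,v5:7
step 3: dist = v0:8,v1:inf,v2:0,v3:6,v4:26,v5:7
step 4: dist = v0:8,v1:15,v2:0,v3:6,v4:26,v5:7
step 5: dist = v0:8,v1:15,v2:0,v3:6,v4:26,v5:7
step 6: dist = v0:8,v1:15,v2:0,v3:6,v4:26,v5:7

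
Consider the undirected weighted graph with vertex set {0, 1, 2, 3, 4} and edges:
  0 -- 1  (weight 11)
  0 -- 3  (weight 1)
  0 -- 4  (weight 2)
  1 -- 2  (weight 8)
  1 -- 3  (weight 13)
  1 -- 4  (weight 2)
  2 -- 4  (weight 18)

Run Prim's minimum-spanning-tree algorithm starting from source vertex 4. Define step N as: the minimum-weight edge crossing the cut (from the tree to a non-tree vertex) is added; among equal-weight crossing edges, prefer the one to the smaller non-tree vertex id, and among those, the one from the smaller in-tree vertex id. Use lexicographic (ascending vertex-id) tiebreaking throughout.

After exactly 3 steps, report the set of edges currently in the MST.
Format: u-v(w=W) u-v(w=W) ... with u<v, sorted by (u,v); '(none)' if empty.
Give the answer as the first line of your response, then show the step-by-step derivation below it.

0-3(w=1) 0-4(w=2) 1-4(w=2)

step 1: add edge 0-4 (w=2); MST = {0-4(w=2)}
step 2: add edge 0-3 (w=1); MST = {0-3(w=1) 0-4(w=2)}
step 3: add edge 1-4 (w=2); MST = {0-3(w=1) 0-4(w=2) 1-4(w=2)}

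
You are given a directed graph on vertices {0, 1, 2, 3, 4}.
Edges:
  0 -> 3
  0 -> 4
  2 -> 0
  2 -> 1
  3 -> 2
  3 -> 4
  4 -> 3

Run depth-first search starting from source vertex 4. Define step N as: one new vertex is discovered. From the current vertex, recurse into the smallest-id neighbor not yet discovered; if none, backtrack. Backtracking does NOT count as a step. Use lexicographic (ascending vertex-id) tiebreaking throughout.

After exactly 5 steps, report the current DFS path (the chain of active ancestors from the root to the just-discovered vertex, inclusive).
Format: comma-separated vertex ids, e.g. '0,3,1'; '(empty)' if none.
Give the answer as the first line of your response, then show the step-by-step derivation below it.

4,3,2,1

step 1: discover 4; path=4; order=4
step 2: discover 3; path=4>3; order=4,3
step 3: discover 2; path=4>3>2; order=4,3,2
step 4: discover 0; path=4>3>2>0; order=4,3,2,0
step 5: discover 1; path=4>3>2>1; order=4,3,2,0,1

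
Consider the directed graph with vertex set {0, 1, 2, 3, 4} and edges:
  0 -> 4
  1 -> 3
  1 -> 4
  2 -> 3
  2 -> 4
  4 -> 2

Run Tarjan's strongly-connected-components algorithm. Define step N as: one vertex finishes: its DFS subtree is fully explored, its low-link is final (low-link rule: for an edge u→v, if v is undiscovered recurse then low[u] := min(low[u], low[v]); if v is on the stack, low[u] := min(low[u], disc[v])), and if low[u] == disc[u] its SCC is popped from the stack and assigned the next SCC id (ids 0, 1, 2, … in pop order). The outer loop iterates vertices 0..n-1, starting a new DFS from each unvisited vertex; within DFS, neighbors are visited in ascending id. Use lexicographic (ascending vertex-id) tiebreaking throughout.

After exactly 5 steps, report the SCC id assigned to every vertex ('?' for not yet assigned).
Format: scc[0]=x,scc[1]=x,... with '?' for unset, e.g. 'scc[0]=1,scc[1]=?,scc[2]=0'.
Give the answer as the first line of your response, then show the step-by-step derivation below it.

scc[0]=2,scc[1]=3,scc[2]=1,scc[3]=0,scc[4]=1

step 1: low=(low[0]=0,low[1]=?,low[2]=2,low[3]=3,low[4]=1); scc=(scc[0]=?,scc[1]=?,scc[2]=?,scc[3]=0,scc[4]=?)
step 2: low=(low[0]=0,low[1]=?,low[2]=1,low[3]=3,low[4]=1); scc=(scc[0]=?,scc[1]=?,scc[2]=?,scc[3]=0,scc[4]=?)
step 3: low=(low[0]=0,low[1]=?,low[2]=1,low[3]=3,low[4]=1); scc=(scc[0]=?,scc[1]=?,scc[2]=1,scc[3]=0,scc[4]=1)
step 4: low=(low[0]=0,low[1]=?,low[2]=1,low[3]=3,low[4]=1); scc=(scc[0]=2,scc[1]=?,scc[2]=1,scc[3]=0,scc[4]=1)
step 5: low=(low[0]=0,low[1]=4,low[2]=1,low[3]=3,low[4]=1); scc=(scc[0]=2,scc[1]=3,scc[2]=1,scc[3]=0,scc[4]=1)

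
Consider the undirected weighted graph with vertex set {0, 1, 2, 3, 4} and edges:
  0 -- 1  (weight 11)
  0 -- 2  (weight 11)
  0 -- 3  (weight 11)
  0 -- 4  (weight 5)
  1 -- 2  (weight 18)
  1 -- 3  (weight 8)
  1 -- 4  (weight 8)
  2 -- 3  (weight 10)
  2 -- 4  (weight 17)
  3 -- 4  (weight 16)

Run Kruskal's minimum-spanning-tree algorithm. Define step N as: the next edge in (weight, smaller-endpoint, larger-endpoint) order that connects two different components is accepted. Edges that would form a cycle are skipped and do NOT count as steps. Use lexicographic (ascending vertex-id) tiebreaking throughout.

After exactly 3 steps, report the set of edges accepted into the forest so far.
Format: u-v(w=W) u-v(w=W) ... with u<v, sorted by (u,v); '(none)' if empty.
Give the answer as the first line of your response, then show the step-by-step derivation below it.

0-4(w=5) 1-3(w=8) 1-4(w=8)

step 1: add edge 0-4 (w=5); MST = {0-4(w=5)}
step 2: add edge 1-3 (w=8); MST = {0-4(w=5) 1-3(w=8)}
step 3: add edge 1-4 (w=8); MST = {0-4(w=5) 1-3(w=8) 1-4(w=8)}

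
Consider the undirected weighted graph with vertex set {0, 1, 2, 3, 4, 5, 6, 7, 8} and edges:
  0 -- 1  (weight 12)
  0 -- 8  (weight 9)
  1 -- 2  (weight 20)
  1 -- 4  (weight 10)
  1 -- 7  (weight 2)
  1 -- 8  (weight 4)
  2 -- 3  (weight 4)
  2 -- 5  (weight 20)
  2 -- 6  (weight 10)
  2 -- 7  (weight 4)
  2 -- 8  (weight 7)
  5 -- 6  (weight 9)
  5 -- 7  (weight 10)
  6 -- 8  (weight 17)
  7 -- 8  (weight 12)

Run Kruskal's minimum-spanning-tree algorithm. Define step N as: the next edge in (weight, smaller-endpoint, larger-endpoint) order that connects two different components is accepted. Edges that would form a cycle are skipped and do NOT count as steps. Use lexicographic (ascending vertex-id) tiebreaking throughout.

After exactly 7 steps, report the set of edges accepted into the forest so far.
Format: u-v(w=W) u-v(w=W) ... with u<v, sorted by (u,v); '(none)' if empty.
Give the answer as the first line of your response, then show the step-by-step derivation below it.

0-8(w=9) 1-4(w=10) 1-7(w=2) 1-8(w=4) 2-3(w=4) 2-7(w=4) 5-6(w=9)

step 1: add edge 1-7 (w=2); MST = {1-7(w=2)}
step 2: add edge 1-8 (w=4); MST = {1-7(w=2) 1-8(w=4)}
step 3: add edge 2-3 (w=4); MST = {1-7(w=2) 1-8(w=4) 2-3(w=4)}
step 4: add edge 2-7 (w=4); MST = {1-7(w=2) 1-8(w=4) 2-3(w=4) 2-7(w=4)}
step 5: add edge 0-8 (w=9); MST = {0-8(w=9) 1-7(w=2) 1-8(w=4) 2-3(w=4) 2-7(w=4)}
step 6: add edge 5-6 (w=9); MST = {0-8(w=9) 1-7(w=2) 1-8(w=4) 2-3(w=4) 2-7(w=4) 5-6(w=9)}
step 7: add edge 1-4 (w=10); MST = {0-8(w=9) 1-4(w=10) 1-7(w=2) 1-8(w=4) 2-3(w=4) 2-7(w=4) 5-6(w=9)}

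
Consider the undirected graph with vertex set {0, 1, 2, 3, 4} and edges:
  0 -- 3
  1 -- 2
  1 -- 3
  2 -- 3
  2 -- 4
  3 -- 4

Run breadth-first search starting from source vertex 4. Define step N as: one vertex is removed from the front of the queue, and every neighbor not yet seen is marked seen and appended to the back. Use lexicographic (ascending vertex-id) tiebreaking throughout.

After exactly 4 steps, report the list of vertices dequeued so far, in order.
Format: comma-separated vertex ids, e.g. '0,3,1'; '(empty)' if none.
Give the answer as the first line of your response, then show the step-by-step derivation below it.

4,2,3,1

step 1: dequeue 4; queue=[2,3]; order=4
step 2: dequeue 2; queue=[3,1]; order=4,2
step 3: dequeue 3; queue=[1,0]; order=4,2,3
step 4: dequeue 1; queue=[0]; order=4,2,3,1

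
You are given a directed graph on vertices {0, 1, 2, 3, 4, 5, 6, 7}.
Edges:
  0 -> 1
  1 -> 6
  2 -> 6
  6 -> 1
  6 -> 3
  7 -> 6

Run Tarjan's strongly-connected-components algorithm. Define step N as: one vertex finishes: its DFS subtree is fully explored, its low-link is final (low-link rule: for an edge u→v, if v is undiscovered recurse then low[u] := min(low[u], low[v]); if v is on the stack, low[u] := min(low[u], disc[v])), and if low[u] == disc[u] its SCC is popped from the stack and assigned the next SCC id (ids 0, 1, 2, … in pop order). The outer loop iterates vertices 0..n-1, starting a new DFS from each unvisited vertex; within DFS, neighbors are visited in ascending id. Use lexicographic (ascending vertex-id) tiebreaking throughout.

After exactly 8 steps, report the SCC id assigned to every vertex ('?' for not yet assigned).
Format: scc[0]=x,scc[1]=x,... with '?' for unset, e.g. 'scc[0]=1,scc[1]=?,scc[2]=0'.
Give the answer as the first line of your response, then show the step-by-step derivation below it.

scc[0]=2,scc[1]=1,scc[2]=3,scc[3]=0,scc[4]=4,scc[5]=5,scc[6]=1,scc[7]=6

step 1: low=(low[0]=0,low[1]=1,low[2]=?,low[3]=3,low[4]=?,low[5]=?,low[6]=1,low[7]=?); scc=(scc[0]=?,scc[1]=?,scc[2]=?,scc[3]=0,scc[4]=?,scc[5]=?,scc[6]=?,scc[7]=?)
step 2: low=(low[0]=0,low[1]=1,low[2]=?,low[3]=3,low[4]=?,low[5]=?,low[6]=1,low[7]=?); scc=(scc[0]=?,scc[1]=?,scc[2]=?,scc[3]=0,scc[4]=?,scc[5]=?,scc[6]=?,scc[7]=?)
step 3: low=(low[0]=0,low[1]=1,low[2]=?,low[3]=3,low[4]=?,low[5]=?,low[6]=1,low[7]=?); scc=(scc[0]=?,scc[1]=1,scc[2]=?,scc[3]=0,scc[4]=?,scc[5]=?,scc[6]=1,scc[7]=?)
step 4: low=(low[0]=0,low[1]=1,low[2]=?,low[3]=3,low[4]=?,low[5]=?,low[6]=1,low[7]=?); scc=(scc[0]=2,scc[1]=1,scc[2]=?,scc[3]=0,scc[4]=?,scc[5]=?,scc[6]=1,scc[7]=?)
step 5: low=(low[0]=0,low[1]=1,low[2]=4,low[3]=3,low[4]=?,low[5]=?,low[6]=1,low[7]=?); scc=(scc[0]=2,scc[1]=1,scc[2]=3,scc[3]=0,scc[4]=?,scc[5]=?,scc[6]=1,scc[7]=?)
step 6: low=(low[0]=0,low[1]=1,low[2]=4,low[3]=3,low[4]=5,low[5]=?,low[6]=1,low[7]=?); scc=(scc[0]=2,scc[1]=1,scc[2]=3,scc[3]=0,scc[4]=4,scc[5]=?,scc[6]=1,scc[7]=?)
step 7: low=(low[0]=0,low[1]=1,low[2]=4,low[3]=3,low[4]=5,low[5]=6,low[6]=1,low[7]=?); scc=(scc[0]=2,scc[1]=1,scc[2]=3,scc[3]=0,scc[4]=4,scc[5]=5,scc[6]=1,scc[7]=?)
step 8: low=(low[0]=0,low[1]=1,low[2]=4,low[3]=3,low[4]=5,low[5]=6,low[6]=1,low[7]=7); scc=(scc[0]=2,scc[1]=1,scc[2]=3,scc[3]=0,scc[4]=4,scc[5]=5,scc[6]=1,scc[7]=6)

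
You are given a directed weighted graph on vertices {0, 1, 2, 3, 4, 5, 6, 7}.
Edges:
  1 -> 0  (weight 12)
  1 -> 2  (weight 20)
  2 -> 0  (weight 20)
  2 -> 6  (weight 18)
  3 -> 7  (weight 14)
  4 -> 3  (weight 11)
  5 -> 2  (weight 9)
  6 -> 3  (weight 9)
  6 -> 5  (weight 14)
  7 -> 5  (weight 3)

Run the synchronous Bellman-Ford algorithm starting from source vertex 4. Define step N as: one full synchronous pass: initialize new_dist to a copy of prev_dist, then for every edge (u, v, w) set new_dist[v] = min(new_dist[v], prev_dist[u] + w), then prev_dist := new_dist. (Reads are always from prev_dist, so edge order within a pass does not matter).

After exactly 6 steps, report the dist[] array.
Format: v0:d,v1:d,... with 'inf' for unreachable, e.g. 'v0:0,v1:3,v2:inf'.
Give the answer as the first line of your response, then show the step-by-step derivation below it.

v0:57,v1:inf,v2:37,v3:11,v4:0,v5:28,v6:55,v7:25

step 1: dist = v0:inf,v1:inf,v2:inf,v3:11,v4:0,v5:inf,v6:inf,v7:inf
step 2: dist = v0:inf,v1:inf,v2:inf,v3:11,v4:0,v5:inf,v6:inf,v7:25
step 3: dist = v0:inf,v1:inf,v2:inf,v3:11,v4:0,v5:28,v6:inf,v7:25
step 4: dist = v0:inf,v1:inf,v2:37,v3:11,v4:0,v5:28,v6:inf,v7:25
step 5: dist = v0:57,v1:inf,v2:37,v3:11,v4:0,v5:28,v6:55,v7:25
step 6: dist = v0:57,v1:inf,v2:37,v3:11,v4:0,v5:28,v6:55,v7:25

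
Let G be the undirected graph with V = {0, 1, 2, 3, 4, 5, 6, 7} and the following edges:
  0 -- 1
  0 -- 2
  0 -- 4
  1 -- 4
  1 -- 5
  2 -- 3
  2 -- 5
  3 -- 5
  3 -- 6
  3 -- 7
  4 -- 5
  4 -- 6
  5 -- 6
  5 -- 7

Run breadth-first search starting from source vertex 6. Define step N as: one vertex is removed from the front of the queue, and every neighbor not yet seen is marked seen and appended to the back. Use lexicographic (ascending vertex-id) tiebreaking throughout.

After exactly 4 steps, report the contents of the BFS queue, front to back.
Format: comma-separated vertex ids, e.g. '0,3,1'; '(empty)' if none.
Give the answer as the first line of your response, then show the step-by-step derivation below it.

2,7,0,1

step 1: dequeue 6; queue=[3,4,5]; order=6
step 2: dequeue 3; queue=[4,5,2,7]; order=6,3
step 3: dequeue 4; queue=[5,2,7,0,1]; order=6,3,4
step 4: dequeue 5; queue=[2,7,0,1]; order=6,3,4,5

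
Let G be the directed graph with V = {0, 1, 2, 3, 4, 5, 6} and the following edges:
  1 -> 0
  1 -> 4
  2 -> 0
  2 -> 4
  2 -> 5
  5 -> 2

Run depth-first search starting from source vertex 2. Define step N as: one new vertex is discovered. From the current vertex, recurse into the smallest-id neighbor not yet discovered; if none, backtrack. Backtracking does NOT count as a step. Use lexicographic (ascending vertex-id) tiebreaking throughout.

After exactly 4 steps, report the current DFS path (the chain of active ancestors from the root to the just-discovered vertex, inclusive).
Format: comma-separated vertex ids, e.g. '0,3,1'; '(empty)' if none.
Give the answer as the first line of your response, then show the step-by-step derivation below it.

2,5

step 1: discover 2; path=2; order=2
step 2: discover 0; path=2>0; order=2,0
step 3: discover 4; path=2>4; order=2,0,4
step 4: discover 5; path=2>5; order=2,0,4,5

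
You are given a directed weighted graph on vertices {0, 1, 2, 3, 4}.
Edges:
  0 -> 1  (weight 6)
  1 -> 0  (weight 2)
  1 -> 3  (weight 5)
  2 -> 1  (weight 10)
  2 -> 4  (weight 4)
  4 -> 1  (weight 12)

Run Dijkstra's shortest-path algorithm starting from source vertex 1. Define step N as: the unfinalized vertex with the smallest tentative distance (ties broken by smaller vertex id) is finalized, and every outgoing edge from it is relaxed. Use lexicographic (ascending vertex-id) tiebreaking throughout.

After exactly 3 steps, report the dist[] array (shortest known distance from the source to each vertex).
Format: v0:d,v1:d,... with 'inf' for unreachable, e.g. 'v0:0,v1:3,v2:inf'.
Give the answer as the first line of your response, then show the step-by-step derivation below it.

v0:2,v1:0,v2:inf,v3:5,v4:inf

step 1: dist = v0:2,v1:0,v2:inf,v3:5,v4:inf
step 2: dist = v0:2,v1:0,v2:inf,v3:5,v4:inf
step 3: dist = v0:2,v1:0,v2:inf,v3:5,v4:inf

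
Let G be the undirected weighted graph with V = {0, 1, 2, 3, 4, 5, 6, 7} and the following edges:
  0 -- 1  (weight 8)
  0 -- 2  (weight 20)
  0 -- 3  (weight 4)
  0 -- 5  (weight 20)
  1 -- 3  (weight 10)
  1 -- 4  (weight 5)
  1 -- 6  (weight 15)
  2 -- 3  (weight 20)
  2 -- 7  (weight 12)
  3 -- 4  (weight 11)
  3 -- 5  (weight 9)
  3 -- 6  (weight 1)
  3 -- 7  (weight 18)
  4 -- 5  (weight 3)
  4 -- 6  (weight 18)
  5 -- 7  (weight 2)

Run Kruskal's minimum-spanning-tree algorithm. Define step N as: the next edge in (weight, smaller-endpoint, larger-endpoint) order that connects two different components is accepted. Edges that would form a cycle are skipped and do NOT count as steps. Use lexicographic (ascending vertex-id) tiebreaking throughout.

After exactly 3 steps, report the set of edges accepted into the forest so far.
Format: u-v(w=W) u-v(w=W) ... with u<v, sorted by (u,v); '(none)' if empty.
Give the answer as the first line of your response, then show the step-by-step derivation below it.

3-6(w=1) 4-5(w=3) 5-7(w=2)

step 1: add edge 3-6 (w=1); MST = {3-6(w=1)}
step 2: add edge 5-7 (w=2); MST = {3-6(w=1) 5-7(w=2)}
step 3: add edge 4-5 (w=3); MST = {3-6(w=1) 4-5(w=3) 5-7(w=2)}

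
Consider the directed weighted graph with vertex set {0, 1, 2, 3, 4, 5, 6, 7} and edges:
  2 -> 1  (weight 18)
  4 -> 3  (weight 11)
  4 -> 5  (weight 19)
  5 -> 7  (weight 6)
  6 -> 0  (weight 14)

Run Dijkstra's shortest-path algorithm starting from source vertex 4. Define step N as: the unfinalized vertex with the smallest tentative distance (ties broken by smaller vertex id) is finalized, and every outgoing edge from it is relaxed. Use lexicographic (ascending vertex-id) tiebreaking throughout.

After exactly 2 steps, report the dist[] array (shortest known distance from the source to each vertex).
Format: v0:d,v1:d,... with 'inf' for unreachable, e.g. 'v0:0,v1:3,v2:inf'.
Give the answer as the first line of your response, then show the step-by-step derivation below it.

v0:inf,v1:inf,v2:inf,v3:11,v4:0,v5:19,v6:inf,v7:inf

step 1: dist = v0:inf,v1:inf,v2:inf,v3:11,v4:0,v5:19,v6:inf,v7:inf
step 2: dist = v0:inf,v1:inf,v2:inf,v3:11,v4:0,v5:19,v6:inf,v7:inf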